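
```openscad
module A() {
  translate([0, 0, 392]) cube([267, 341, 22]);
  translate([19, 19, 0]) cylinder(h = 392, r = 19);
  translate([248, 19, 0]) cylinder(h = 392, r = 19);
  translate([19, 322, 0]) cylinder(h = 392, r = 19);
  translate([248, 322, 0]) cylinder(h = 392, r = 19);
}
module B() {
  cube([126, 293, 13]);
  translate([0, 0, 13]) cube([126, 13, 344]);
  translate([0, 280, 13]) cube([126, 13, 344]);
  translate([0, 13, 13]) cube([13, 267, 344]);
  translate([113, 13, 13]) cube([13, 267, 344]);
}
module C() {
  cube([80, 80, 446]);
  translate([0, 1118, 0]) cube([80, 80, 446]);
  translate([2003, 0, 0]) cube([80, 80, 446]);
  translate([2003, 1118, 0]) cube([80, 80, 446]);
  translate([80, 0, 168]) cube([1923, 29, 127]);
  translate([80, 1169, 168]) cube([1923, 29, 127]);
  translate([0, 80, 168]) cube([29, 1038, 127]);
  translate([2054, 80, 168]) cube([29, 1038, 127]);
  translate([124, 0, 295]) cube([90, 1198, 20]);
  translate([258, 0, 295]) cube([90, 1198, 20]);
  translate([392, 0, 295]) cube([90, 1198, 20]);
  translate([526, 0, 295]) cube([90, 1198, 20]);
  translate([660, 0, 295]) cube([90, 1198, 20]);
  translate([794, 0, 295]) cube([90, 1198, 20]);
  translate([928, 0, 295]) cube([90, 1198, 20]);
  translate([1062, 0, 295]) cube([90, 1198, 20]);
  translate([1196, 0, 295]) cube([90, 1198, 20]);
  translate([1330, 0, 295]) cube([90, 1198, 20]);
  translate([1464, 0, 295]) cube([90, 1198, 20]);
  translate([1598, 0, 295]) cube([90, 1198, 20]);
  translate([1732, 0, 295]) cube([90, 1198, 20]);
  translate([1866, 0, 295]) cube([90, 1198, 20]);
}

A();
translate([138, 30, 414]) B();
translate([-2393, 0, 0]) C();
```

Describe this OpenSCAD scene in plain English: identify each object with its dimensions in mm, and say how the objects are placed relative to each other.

A is a four-legged stool. The seat is a 267×341×22 mm slab whose top surface is at z = 414 mm; four round legs, each 38 mm in diameter, run from the floor (z = 0) to the underside of the seat, each leg's axis is inset half a diameter from the nearest pair of seat edges (so the leg's bounding box is flush with the corner).

B is an open storage box with external size 126×293×357 mm and wall thickness 13 mm (the base is also 13 mm thick). The base covers the whole footprint; the four walls stand on the base, with the y-facing walls full-width and the x-facing walls fitting between their inner faces.

C is a bed frame 2083 mm long (x) by 1198 mm wide (y). Four 80×80 mm corner posts, 446 mm tall, at the corners of the footprint. Four rails of 29 mm thickness and 127 mm height run between adjacent posts with their undersides at z = 168 mm, their outer faces flush with the outside of the frame (the two x-running rails run between the posts' inner faces; the two y-running rails run between the posts' inner faces). 14 slats, each 90 mm wide (x) and 20 mm thick, lie across the top of the two x-running rails, running the full 1198 mm width of the frame in y; the slats are evenly spaced along x between the inner faces of the end posts with equal gaps (rounded down to the nearest mm) at the −x end and between each pair — any rounding remainder accumulates at the +x end.

The open box is on top of the stool. The bed frame is on the floor beside the stool on its −x side.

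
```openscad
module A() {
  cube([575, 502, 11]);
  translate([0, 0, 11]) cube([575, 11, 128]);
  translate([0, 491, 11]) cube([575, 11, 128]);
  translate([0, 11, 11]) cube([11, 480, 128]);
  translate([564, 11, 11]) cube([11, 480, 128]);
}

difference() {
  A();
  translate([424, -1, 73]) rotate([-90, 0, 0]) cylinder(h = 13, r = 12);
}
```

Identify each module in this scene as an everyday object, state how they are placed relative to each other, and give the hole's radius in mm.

The subtracted cylinder has r = 12 mm.

A is an open box. The open box has a circular hole through its front wall. The hole's radius is 12 mm.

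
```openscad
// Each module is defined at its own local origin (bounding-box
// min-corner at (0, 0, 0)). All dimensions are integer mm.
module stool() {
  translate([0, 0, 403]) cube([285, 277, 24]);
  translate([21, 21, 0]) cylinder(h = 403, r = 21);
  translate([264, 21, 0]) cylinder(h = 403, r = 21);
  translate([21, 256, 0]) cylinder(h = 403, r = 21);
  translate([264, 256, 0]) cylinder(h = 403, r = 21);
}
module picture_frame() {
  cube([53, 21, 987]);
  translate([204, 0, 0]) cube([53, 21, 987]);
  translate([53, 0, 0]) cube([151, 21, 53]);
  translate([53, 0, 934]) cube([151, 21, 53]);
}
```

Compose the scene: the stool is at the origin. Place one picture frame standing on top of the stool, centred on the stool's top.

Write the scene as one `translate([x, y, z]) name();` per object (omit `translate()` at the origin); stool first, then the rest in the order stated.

stool();
translate([14, 128, 427]) picture_frame();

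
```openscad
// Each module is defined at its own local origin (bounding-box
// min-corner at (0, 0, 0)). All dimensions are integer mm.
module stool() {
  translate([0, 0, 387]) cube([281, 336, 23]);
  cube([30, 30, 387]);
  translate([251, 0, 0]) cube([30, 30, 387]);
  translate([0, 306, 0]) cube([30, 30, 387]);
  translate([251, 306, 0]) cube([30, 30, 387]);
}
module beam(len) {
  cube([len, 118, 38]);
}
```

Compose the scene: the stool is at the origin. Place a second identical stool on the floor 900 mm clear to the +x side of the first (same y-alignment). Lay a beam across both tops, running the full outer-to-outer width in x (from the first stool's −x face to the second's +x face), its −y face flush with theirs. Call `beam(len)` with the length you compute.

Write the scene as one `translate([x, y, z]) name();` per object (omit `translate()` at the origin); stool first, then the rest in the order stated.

stool();
translate([1181, 0, 0]) stool();
translate([0, 0, 410]) beam(1462);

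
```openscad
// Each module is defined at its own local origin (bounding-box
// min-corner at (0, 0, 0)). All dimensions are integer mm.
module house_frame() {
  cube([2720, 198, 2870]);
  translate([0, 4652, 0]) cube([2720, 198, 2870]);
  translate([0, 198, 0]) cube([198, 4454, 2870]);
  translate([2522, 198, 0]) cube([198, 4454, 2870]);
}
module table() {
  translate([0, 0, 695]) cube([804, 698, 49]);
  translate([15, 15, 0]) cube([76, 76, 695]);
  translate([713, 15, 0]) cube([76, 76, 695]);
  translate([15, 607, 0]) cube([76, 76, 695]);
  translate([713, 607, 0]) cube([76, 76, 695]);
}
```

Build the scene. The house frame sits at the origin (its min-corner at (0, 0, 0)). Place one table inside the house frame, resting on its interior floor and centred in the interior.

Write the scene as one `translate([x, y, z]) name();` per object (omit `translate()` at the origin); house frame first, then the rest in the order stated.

house_frame();
translate([958, 2076, 0]) table();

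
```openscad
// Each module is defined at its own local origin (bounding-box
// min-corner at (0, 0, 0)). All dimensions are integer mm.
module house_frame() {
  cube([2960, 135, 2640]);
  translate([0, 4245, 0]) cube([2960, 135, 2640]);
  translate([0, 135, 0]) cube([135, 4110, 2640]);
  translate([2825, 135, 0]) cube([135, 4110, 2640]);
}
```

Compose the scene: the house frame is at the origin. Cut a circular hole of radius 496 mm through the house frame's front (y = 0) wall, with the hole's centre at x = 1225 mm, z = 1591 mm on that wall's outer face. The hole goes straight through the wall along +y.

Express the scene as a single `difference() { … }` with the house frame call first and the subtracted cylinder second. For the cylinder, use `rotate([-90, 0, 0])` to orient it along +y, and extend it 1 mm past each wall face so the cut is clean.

difference() {
  house_frame();
  translate([1225, -1, 1591]) rotate([-90, 0, 0]) cylinder(h = 137, r = 496);
}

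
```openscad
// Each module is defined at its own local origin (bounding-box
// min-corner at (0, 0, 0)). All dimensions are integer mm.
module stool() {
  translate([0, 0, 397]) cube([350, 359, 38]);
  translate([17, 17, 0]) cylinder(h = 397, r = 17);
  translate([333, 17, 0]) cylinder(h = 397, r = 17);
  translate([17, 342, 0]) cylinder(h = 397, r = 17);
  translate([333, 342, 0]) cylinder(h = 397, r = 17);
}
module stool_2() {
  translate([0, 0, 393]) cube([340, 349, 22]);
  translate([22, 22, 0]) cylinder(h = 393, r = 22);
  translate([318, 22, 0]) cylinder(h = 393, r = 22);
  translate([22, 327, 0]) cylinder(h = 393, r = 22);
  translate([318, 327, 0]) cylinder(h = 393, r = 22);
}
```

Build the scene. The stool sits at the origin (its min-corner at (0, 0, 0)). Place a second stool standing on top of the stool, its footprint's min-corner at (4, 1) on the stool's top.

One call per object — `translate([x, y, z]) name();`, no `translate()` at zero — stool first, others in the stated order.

stool();
translate([4, 1, 435]) stool_2();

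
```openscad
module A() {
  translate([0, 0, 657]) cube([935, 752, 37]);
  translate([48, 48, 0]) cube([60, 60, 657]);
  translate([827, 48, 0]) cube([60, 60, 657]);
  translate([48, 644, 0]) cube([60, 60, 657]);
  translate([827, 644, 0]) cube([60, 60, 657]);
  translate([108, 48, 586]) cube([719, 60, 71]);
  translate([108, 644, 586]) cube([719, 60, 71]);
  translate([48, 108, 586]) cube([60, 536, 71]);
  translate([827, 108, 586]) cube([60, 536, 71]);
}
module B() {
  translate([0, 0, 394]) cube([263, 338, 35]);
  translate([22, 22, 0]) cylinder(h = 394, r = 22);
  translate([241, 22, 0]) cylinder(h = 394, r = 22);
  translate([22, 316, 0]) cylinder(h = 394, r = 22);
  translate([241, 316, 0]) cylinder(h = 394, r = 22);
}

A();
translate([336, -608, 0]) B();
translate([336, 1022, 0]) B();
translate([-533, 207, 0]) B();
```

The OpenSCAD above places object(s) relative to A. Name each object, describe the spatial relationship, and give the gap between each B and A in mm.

Each stool's nearest face is 270 mm from the table's bounding box.

A is a table. B is a stool. Three stools sit around the table at the −y, +y, −x sides. The gap between each stool and the table is 270 mm.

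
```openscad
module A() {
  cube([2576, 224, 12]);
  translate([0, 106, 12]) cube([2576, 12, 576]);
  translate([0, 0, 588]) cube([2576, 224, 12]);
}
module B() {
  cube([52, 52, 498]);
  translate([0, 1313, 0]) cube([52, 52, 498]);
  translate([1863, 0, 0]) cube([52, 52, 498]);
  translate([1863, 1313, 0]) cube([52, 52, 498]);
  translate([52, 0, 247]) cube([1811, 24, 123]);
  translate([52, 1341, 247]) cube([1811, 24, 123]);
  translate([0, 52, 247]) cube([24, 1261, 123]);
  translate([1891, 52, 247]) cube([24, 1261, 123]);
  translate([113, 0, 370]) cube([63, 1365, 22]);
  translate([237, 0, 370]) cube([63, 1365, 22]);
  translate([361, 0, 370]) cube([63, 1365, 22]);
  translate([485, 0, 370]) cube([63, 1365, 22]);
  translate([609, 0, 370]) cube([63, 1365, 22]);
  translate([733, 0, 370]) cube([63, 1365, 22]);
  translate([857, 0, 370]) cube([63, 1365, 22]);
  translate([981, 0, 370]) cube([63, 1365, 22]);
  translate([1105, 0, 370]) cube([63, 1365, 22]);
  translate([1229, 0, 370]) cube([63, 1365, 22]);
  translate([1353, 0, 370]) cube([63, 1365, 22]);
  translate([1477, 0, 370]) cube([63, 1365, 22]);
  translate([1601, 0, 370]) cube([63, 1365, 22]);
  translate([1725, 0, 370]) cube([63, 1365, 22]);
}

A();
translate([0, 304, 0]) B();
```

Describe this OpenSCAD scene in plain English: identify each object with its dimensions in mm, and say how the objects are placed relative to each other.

A is an I-beam lying along x, 2576 mm long. Overall section height 600 mm. Two flanges 224 mm wide (y) and 12 mm thick, one on the floor and one at the top; a web 12 mm thick runs between them, centred on the flange width.

B is a bed frame 1915 mm long (x) by 1365 mm wide (y). Four 52×52 mm corner posts, 498 mm tall, at the corners of the footprint. Four rails of 24 mm thickness and 123 mm height run between adjacent posts with their undersides at z = 247 mm, their outer faces flush with the outside of the frame (the two x-running rails run between the posts' inner faces; the two y-running rails run between the posts' inner faces). 14 slats, each 63 mm wide (x) and 22 mm thick, lie across the top of the two x-running rails, running the full 1365 mm width of the frame in y; the slats are evenly spaced along x between the inner faces of the end posts with equal gaps (rounded down to the nearest mm) at the −x end and between each pair — any rounding remainder accumulates at the +x end.

The bed frame is on the floor beside the I-beam on its +y side.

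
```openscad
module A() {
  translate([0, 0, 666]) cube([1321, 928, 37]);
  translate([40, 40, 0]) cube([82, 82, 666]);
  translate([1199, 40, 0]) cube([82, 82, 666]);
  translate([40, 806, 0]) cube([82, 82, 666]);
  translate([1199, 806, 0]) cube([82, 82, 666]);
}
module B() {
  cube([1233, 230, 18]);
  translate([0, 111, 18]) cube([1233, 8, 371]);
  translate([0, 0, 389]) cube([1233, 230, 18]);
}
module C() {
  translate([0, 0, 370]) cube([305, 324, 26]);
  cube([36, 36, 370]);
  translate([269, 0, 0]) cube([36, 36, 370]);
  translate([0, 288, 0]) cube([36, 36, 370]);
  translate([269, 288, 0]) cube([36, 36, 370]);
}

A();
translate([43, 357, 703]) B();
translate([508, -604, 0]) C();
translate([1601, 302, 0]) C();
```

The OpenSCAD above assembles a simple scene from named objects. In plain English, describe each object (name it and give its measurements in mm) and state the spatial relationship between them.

A is a table with a 1321×928 mm rectangular top, 37 mm thick, top surface at z = 703 mm, supported by four 82×82 mm square legs, each inset 40 mm from the nearest pair of top edges, running from the floor.

B is an I-beam lying along x, 1233 mm long. Overall section height 407 mm. Two flanges 230 mm wide (y) and 18 mm thick, one on the floor and one at the top; a web 8 mm thick runs between them, centred on the flange width.

C is a four-legged stool. The seat is 305×324 mm, 26 mm thick, top at z = 396 mm. It stands on four square legs, each 36×36 mm in cross-section, from z = 0 to the seat underside, each flush with a corner of the seat.

The I-beam is on top of the table. Two stools sit around the table at the −y, +x sides.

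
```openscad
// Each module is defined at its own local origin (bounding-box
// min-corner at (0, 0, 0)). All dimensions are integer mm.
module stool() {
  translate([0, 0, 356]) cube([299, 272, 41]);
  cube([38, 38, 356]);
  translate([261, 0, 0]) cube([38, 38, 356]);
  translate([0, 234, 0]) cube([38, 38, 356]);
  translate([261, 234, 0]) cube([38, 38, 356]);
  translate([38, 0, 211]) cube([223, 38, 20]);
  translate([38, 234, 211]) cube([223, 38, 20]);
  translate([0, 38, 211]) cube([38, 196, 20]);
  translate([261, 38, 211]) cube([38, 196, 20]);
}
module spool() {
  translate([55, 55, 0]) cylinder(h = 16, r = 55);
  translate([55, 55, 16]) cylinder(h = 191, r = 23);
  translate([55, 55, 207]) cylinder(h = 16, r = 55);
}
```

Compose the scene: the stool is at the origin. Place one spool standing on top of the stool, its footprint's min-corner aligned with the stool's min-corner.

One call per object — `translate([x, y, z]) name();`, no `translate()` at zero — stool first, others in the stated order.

stool();
translate([0, 0, 397]) spool();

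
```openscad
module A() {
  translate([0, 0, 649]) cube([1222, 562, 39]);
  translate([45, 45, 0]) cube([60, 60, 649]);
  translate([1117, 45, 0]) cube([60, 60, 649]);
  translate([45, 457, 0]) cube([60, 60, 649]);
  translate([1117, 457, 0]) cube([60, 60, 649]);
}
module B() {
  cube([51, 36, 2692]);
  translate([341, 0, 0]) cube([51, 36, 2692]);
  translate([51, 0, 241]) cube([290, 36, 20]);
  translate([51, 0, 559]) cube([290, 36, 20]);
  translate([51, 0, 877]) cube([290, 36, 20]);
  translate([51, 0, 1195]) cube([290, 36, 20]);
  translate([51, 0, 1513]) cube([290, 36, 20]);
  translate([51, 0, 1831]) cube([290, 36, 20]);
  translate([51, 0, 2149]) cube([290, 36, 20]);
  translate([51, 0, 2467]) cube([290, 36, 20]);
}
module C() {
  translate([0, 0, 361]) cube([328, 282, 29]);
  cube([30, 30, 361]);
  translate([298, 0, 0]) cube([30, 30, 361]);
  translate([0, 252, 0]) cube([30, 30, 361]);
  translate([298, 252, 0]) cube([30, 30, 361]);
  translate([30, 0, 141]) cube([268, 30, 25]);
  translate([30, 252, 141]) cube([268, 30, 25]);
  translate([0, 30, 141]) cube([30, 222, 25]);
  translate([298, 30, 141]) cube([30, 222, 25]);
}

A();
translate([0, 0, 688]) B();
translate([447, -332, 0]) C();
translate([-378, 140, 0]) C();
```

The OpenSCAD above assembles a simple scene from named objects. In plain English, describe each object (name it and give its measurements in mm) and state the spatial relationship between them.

A is a rectangular dining table. The top is 1222×562×39 mm with its upper surface at z = 688 mm. It stands on four 60×60 mm square legs, each inset 45 mm from the nearest pair of top edges, running from the floor to the underside of the top.

B is a straight ladder. Two 51×36 mm vertical rails, 2692 mm tall, stand 392 mm apart (outside-to-outside) with their front faces coplanar on the −y side. 8 rungs, each 36 mm deep and 20 mm tall, span between the inner faces of the rails, front faces flush with the rails. The lowest rung's underside is at z = 241 mm and rungs are spaced 318 mm apart (underside to underside).

C is a four-legged stool. The seat is a 328×282×29 mm slab whose top surface is at z = 390 mm; four square legs, each 30×30 mm in cross-section, run from the floor (z = 0) to the underside of the seat, each flush with a corner of the seat. Four stretchers, 30 mm wide and 25 mm tall, connect adjacent legs with their undersides at z = 141 mm, each running between the inner faces of the legs it joins and aligned with the legs' outer faces on the other axis.

The ladder is on top of the table. Two stools sit around the table at the −y, −x sides.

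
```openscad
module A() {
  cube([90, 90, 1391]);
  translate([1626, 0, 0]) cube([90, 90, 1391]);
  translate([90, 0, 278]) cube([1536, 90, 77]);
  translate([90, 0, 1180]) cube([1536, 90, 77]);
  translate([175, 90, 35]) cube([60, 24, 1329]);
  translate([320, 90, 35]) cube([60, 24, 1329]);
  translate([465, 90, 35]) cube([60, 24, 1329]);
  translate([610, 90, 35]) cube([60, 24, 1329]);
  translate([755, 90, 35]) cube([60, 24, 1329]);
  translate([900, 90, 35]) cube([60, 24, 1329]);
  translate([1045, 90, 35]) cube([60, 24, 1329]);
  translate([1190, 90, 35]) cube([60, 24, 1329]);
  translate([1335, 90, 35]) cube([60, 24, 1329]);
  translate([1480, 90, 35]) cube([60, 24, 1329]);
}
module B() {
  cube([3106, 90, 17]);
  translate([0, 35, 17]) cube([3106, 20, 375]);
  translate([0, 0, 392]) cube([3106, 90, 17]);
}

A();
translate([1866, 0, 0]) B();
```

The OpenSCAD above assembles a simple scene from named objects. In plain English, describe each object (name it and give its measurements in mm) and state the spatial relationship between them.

A is a fence section. Two 90×90 mm posts, 1391 mm tall, stand on the floor with a clear span of 1536 mm between their inner faces. Two horizontal rails of 90×77 mm section span the gap between the posts with their undersides at z = 278 mm and z = 1180 mm, flush with the posts' −y face. 10 pickets, each 60 mm wide, 24 mm thick and 1329 mm tall, are fixed to the +y face of the rails with their bottoms at z = 35 mm, evenly spaced across the span with equal gaps (rounded down to the nearest mm) at the −x end and between each pair — any rounding remainder accumulates at the +x end.

B is an I-beam lying along x, 3106 mm long. Overall section height 409 mm. Two flanges 90 mm wide (y) and 17 mm thick, one on the floor and one at the top; a web 20 mm thick runs between them, centred on the flange width.

The I-beam is on the floor beside the fence section on its +x side.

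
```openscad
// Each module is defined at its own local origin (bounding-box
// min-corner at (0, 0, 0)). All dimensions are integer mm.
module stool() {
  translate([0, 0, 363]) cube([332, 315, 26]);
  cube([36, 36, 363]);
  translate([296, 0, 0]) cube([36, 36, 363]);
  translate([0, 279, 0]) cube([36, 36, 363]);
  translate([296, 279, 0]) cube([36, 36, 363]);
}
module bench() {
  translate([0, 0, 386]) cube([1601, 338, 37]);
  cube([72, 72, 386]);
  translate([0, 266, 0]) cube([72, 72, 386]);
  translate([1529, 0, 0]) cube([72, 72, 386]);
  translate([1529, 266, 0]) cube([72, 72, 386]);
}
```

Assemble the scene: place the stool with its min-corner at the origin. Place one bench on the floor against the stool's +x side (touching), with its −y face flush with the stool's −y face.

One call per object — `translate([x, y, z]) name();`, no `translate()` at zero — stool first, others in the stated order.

stool();
translate([332, 0, 0]) bench();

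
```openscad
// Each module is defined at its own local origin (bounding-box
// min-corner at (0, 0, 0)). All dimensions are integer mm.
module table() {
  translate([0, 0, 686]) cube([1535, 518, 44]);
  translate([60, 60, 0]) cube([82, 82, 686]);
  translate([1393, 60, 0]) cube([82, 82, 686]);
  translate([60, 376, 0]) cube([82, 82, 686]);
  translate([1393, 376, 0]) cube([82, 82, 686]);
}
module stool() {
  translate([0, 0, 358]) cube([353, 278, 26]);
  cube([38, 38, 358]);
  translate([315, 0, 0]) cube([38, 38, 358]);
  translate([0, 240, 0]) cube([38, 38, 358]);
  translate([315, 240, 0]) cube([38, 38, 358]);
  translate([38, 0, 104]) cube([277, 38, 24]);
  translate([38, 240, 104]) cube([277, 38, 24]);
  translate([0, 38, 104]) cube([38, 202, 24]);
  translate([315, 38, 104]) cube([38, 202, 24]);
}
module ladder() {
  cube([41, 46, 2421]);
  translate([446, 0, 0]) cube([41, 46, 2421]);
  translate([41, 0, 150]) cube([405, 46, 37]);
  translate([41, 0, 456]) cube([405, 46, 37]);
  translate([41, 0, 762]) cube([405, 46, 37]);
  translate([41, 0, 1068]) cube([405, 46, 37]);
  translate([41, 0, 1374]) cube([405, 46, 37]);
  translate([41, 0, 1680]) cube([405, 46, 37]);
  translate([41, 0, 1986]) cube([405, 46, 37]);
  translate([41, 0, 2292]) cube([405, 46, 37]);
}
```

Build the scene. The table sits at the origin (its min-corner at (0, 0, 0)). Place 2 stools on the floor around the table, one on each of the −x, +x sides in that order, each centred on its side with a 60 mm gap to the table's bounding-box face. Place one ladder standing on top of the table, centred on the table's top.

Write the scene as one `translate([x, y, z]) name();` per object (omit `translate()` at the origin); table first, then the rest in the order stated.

table();
translate([-413, 120, 0]) stool();
translate([1595, 120, 0]) stool();
translate([524, 236, 730]) ladder();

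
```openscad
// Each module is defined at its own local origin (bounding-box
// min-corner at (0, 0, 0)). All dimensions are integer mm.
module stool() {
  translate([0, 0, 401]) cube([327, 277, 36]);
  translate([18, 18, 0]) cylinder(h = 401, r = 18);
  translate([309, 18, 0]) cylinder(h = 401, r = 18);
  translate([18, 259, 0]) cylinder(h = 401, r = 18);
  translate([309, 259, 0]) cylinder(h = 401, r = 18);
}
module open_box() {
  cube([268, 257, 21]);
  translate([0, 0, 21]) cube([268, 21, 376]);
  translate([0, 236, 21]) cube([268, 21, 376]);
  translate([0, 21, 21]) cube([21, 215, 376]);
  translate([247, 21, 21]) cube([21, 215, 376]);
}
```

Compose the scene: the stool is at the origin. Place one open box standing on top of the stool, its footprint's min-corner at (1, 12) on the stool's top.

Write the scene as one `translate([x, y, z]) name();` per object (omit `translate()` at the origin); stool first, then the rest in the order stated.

stool();
translate([1, 12, 437]) open_box();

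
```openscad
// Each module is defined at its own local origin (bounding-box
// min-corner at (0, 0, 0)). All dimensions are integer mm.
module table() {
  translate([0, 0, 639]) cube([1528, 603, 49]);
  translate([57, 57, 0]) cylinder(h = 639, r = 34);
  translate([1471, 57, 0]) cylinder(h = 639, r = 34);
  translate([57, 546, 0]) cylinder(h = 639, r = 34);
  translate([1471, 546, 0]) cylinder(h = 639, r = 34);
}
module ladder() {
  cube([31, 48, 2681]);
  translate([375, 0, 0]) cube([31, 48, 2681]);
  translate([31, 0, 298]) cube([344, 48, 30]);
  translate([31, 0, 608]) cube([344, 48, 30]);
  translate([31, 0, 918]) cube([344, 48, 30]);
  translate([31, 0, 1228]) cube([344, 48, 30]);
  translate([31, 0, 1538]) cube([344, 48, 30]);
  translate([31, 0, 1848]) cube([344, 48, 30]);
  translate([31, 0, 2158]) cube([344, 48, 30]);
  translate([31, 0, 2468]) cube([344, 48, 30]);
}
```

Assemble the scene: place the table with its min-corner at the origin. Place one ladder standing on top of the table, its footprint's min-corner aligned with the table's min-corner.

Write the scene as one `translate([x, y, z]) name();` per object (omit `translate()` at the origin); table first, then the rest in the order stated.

table();
translate([0, 0, 688]) ladder();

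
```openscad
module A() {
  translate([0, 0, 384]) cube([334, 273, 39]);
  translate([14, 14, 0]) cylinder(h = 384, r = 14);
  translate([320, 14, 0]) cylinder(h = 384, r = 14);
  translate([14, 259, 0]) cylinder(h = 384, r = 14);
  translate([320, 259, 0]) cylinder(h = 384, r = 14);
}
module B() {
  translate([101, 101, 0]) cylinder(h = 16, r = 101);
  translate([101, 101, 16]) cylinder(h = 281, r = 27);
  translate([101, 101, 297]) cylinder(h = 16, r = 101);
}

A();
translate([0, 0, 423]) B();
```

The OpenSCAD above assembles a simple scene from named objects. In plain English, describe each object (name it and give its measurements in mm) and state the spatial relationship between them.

A is a simple wooden stool: a rectangular seat 334 mm (x) by 273 mm (y), 39 mm thick, top face at z = 423 mm, on four round legs, each 28 mm in diameter. The legs rest on z = 0, each leg's axis is inset half a diameter from the nearest pair of seat edges (so the leg's bounding box is flush with the corner).

B is a spool: two coaxial disc flanges of radius 101 mm and thickness 16 mm, joined by a core cylinder of radius 27 mm and height 281 mm. The lower flange rests on z = 0 and the three cylinders share a vertical axis.

The spool is on top of the stool.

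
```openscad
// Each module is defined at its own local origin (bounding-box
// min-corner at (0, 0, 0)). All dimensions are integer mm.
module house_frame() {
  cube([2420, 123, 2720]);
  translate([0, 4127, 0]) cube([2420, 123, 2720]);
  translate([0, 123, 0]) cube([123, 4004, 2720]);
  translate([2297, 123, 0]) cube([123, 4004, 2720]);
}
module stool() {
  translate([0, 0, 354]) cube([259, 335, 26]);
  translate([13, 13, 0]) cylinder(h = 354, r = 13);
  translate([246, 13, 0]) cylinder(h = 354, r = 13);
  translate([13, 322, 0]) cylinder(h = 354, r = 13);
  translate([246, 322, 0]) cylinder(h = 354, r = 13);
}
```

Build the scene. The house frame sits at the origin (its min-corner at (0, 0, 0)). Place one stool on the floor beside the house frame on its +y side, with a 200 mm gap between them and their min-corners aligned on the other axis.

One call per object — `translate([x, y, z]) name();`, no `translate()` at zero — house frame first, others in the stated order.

house_frame();
translate([0, 4450, 0]) stool();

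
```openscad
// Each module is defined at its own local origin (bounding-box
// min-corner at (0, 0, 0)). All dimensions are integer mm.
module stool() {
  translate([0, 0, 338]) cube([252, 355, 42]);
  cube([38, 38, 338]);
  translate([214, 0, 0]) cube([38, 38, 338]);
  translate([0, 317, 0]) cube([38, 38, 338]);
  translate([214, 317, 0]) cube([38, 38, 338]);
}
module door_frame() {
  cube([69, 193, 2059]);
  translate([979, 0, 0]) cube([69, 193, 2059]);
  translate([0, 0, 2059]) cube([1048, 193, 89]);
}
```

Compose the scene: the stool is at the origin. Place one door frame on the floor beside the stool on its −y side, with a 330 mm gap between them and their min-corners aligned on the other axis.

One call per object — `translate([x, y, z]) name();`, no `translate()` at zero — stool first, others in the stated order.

stool();
translate([0, -523, 0]) door_frame();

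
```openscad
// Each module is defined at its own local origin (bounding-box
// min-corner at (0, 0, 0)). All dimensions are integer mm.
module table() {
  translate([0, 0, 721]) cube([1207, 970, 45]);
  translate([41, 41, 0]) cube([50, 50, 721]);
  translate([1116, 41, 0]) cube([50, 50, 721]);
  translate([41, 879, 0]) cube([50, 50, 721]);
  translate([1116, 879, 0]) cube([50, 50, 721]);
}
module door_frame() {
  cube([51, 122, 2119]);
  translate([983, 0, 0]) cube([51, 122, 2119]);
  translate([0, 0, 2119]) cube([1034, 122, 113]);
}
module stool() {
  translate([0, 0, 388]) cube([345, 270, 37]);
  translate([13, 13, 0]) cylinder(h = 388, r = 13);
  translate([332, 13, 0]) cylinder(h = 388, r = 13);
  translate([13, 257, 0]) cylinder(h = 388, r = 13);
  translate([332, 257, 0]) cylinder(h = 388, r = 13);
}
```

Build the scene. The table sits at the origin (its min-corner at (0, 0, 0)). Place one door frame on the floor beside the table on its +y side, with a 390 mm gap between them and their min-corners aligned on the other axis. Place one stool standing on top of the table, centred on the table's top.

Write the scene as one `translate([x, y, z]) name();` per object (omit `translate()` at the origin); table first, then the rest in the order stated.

table();
translate([0, 1360, 0]) door_frame();
translate([431, 350, 766]) stool();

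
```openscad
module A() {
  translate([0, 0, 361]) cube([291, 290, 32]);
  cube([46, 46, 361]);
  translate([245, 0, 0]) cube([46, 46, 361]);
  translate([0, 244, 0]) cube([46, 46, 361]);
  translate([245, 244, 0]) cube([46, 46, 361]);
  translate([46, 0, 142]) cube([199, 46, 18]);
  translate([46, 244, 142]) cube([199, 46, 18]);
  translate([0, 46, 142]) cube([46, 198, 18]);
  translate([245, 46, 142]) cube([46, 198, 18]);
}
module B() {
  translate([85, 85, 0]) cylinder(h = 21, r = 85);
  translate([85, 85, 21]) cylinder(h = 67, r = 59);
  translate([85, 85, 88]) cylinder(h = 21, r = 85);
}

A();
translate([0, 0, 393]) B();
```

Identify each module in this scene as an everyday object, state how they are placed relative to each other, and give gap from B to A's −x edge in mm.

A is a stool. B is a spool. The spool is on top of the stool. The gap from the spool to the stool's −x edge is 0 mm.

The spool's min-x is at 0; the stool's min-x is 0; gap = 0 mm.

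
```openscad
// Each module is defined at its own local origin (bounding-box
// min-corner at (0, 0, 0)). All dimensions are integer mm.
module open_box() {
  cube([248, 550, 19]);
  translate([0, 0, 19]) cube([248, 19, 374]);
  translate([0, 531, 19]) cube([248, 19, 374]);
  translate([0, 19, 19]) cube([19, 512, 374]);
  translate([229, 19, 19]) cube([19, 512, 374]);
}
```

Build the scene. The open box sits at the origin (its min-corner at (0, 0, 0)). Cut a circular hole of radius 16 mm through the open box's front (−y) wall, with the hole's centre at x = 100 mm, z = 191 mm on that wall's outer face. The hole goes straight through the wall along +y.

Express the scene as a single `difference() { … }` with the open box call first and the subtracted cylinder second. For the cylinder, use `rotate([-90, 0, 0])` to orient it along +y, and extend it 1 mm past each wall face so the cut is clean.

difference() {
  open_box();
  translate([100, -1, 191]) rotate([-90, 0, 0]) cylinder(h = 21, r = 16);
}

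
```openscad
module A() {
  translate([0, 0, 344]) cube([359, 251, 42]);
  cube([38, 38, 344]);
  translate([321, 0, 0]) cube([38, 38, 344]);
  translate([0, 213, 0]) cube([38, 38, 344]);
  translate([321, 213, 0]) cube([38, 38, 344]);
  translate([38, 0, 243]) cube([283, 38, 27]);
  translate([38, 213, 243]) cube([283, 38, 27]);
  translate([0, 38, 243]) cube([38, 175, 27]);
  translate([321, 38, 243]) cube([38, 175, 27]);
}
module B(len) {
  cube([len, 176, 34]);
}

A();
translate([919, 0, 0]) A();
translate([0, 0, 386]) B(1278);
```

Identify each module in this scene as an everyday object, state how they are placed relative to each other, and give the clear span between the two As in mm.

Second stool starts at x = 919; first ends at x = 359; clear span = 919 − 359 = 560 mm.

A is a stool. B is a beam. A beam spans the tops of two stools. The clear span between the two stools is 560 mm.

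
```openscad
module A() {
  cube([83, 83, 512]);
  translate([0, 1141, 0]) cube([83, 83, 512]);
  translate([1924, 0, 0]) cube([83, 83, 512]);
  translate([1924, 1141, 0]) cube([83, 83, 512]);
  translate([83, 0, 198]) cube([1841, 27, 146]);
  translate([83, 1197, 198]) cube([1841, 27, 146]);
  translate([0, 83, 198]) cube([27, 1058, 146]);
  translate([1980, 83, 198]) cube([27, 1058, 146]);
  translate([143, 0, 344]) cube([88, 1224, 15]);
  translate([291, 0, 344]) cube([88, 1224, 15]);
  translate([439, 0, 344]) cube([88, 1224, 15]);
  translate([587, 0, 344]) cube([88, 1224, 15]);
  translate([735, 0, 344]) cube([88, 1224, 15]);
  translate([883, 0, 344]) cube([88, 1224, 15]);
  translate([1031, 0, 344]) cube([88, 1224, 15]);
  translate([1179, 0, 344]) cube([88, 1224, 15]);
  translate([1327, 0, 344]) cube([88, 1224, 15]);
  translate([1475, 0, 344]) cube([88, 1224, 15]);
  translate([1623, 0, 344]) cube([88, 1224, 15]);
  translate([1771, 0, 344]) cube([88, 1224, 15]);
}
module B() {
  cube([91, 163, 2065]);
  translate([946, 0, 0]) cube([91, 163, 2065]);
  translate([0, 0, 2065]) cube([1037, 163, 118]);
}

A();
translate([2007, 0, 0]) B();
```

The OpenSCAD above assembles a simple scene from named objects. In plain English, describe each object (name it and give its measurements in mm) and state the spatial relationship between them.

A is a bed frame 2007 mm long (x) by 1224 mm wide (y). Four 83×83 mm corner posts, 512 mm tall, at the corners of the footprint. Four rails of 27 mm thickness and 146 mm height run between adjacent posts with their undersides at z = 198 mm, their outer faces flush with the outside of the frame (the two x-running rails run between the posts' inner faces; the two y-running rails run between the posts' inner faces). 12 slats, each 88 mm wide (x) and 15 mm thick, lie across the top of the two x-running rails, running the full 1224 mm width of the frame in y; the slats are evenly spaced along x between the inner faces of the end posts with equal gaps (rounded down to the nearest mm) at the −x end and between each pair — any rounding remainder accumulates at the +x end.

B is a rectangular door frame: two vertical jambs of 91×163 mm section, 2065 mm tall, with a clear opening 855 mm wide between their inner faces. A header 118 mm tall and 163 mm deep lies on top of the jambs and spans the full outside width.

The door frame is against the bed frame's +x side, with their −y faces flush.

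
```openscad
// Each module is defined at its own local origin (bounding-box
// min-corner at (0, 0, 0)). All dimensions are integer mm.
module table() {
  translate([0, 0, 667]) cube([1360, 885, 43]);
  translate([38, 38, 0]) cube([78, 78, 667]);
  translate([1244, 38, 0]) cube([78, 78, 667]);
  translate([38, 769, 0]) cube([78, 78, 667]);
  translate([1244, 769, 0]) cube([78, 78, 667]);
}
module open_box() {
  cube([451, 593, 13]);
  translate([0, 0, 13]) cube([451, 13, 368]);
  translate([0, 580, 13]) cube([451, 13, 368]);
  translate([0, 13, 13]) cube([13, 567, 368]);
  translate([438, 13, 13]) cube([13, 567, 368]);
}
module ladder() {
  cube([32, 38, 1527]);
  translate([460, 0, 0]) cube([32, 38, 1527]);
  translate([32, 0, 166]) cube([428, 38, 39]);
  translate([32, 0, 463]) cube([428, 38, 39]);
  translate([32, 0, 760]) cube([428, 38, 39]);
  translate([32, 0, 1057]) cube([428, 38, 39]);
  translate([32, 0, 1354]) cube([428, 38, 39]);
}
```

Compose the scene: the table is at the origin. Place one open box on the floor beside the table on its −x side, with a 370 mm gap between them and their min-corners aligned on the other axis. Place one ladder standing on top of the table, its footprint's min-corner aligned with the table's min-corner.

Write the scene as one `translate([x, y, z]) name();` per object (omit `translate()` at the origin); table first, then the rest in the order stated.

table();
translate([-821, 0, 0]) open_box();
translate([0, 0, 710]) ladder();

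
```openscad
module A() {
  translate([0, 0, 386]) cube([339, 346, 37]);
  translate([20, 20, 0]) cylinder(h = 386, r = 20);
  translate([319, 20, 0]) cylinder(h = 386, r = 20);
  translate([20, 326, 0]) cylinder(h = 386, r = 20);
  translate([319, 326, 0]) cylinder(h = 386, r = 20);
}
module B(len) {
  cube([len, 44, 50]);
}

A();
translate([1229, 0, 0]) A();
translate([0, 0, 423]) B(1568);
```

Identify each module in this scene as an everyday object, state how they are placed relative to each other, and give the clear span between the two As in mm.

Second stool starts at x = 1229; first ends at x = 339; clear span = 1229 − 339 = 890 mm.

A is a stool. B is a beam. A beam spans the tops of two stools. The clear span between the two stools is 890 mm.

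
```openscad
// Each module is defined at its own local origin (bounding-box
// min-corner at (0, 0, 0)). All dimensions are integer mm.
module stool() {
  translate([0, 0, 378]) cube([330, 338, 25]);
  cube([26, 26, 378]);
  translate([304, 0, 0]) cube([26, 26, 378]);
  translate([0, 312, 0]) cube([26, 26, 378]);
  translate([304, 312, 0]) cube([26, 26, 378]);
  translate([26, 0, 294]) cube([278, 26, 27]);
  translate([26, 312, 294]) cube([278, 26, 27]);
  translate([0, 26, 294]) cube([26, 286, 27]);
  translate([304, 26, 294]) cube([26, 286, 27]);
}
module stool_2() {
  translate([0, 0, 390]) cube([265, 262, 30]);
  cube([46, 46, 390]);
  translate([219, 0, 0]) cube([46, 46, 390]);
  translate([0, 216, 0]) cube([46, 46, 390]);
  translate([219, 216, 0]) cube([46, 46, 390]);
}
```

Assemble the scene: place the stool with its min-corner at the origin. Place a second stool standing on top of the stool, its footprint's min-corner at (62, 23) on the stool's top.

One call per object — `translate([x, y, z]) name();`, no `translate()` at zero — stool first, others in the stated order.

stool();
translate([62, 23, 403]) stool_2();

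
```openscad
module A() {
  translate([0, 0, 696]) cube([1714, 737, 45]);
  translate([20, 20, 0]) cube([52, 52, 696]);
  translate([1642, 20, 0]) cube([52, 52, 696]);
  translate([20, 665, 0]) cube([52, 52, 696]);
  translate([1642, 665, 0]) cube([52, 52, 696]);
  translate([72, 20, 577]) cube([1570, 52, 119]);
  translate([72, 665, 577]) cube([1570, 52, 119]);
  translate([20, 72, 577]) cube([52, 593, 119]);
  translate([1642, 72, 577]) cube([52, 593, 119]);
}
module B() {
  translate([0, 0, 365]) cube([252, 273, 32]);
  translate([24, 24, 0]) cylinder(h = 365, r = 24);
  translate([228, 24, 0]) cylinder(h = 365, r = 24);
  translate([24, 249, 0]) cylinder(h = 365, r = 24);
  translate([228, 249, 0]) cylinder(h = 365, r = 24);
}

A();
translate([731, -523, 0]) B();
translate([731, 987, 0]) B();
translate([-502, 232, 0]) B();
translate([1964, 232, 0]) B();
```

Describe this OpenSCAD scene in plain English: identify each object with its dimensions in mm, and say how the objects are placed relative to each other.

A is a table with a 1714×737 mm rectangular top, 45 mm thick, top surface at z = 741 mm, supported by four 52×52 mm square legs, each inset 20 mm from the nearest pair of top edges, running from the floor. Four apron rails, 52 mm thick and 119 mm tall, run between adjacent legs with their top edges flush with the underside of the top and their outer faces flush with the legs' outer faces.

B is a simple wooden stool: a rectangular seat 252 mm (x) by 273 mm (y), 32 mm thick, top face at z = 397 mm, on four round legs, each 48 mm in diameter. The legs rest on z = 0, each leg's axis is inset half a diameter from the nearest pair of seat edges (so the leg's bounding box is flush with the corner).

Four stools sit around the table at the −y, +y, −x, +x sides.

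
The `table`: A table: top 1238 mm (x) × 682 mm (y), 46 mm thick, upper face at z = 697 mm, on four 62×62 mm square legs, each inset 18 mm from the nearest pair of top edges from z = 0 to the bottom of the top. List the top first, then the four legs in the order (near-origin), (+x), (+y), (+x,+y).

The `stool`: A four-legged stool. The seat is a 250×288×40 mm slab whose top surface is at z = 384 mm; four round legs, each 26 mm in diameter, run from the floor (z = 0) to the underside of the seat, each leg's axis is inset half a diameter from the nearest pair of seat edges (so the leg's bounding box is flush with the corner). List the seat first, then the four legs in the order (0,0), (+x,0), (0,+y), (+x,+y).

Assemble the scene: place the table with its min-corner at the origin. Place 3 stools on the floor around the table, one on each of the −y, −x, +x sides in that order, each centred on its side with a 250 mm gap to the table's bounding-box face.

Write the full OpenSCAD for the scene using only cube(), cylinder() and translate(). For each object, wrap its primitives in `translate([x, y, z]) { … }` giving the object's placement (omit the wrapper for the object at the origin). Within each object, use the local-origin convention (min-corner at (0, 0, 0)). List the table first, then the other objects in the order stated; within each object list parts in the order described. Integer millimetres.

translate([0, 0, 651]) cube([1238, 682, 46]);
translate([18, 18, 0]) cube([62, 62, 651]);
translate([1158, 18, 0]) cube([62, 62, 651]);
translate([18, 602, 0]) cube([62, 62, 651]);
translate([1158, 602, 0]) cube([62, 62, 651]);
translate([494, -538, 0]) {
  translate([0, 0, 344]) cube([250, 288, 40]);
  translate([13, 13, 0]) cylinder(h = 344, r = 13);
  translate([237, 13, 0]) cylinder(h = 344, r = 13);
  translate([13, 275, 0]) cylinder(h = 344, r = 13);
  translate([237, 275, 0]) cylinder(h = 344, r = 13);
}
translate([-500, 197, 0]) {
  translate([0, 0, 344]) cube([250, 288, 40]);
  translate([13, 13, 0]) cylinder(h = 344, r = 13);
  translate([237, 13, 0]) cylinder(h = 344, r = 13);
  translate([13, 275, 0]) cylinder(h = 344, r = 13);
  translate([237, 275, 0]) cylinder(h = 344, r = 13);
}
translate([1488, 197, 0]) {
  translate([0, 0, 344]) cube([250, 288, 40]);
  translate([13, 13, 0]) cylinder(h = 344, r = 13);
  translate([237, 13, 0]) cylinder(h = 344, r = 13);
  translate([13, 275, 0]) cylinder(h = 344, r = 13);
  translate([237, 275, 0]) cylinder(h = 344, r = 13);
}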